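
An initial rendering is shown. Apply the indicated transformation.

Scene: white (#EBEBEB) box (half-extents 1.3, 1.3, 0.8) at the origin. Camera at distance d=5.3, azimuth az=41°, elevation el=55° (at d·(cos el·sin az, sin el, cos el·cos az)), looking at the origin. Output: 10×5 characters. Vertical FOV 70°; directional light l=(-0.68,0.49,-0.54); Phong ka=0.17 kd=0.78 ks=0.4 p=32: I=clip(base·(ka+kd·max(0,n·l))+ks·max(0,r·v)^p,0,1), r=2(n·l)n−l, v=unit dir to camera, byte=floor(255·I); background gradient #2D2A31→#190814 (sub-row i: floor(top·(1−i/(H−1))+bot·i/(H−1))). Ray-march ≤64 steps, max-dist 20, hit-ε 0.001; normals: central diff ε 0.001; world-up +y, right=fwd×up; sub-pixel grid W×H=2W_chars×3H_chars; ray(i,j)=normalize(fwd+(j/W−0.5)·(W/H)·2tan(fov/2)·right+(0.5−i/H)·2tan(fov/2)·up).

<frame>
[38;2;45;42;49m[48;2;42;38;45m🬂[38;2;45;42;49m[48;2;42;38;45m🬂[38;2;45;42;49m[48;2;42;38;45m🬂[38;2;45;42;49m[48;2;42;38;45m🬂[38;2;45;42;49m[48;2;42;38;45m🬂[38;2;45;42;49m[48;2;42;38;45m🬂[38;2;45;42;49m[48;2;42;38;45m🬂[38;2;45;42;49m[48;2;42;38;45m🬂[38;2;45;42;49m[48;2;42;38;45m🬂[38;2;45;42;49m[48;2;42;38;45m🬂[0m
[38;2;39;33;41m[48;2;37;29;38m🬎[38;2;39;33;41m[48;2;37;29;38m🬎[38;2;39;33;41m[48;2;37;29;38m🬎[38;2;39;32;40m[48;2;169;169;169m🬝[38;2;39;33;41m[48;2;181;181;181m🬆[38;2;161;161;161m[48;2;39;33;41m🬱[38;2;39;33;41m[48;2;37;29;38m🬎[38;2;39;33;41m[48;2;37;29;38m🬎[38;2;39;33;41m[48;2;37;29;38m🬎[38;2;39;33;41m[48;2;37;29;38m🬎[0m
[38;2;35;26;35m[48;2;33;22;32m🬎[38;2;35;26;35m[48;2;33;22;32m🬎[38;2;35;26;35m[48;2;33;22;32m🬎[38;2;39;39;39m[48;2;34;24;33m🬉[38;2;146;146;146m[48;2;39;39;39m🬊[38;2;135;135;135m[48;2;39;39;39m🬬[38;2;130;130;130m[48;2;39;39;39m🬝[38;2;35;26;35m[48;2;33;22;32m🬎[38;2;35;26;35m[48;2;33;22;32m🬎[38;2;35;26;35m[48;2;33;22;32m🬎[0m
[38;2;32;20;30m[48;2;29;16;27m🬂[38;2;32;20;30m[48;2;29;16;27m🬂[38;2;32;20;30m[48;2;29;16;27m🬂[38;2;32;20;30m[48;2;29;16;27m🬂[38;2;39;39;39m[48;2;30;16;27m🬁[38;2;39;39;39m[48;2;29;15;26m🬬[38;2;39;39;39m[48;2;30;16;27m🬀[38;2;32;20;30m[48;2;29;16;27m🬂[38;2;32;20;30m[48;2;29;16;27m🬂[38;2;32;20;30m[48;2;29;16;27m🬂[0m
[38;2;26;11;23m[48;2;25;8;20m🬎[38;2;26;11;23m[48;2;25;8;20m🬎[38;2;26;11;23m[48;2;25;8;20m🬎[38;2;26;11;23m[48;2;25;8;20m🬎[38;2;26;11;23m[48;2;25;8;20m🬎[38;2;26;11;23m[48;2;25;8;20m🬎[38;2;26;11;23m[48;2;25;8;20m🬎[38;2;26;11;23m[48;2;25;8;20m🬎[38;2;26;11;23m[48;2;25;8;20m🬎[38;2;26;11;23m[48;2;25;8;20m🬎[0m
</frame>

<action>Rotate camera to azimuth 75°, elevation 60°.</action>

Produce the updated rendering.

<frame>
[38;2;45;42;49m[48;2;42;38;45m🬂[38;2;45;42;49m[48;2;42;38;45m🬂[38;2;45;42;49m[48;2;42;38;45m🬂[38;2;45;42;49m[48;2;42;38;45m🬂[38;2;45;42;49m[48;2;42;38;45m🬂[38;2;45;42;49m[48;2;42;38;45m🬂[38;2;45;42;49m[48;2;42;38;45m🬂[38;2;45;42;49m[48;2;42;38;45m🬂[38;2;45;42;49m[48;2;42;38;45m🬂[38;2;45;42;49m[48;2;42;38;45m🬂[0m
[38;2;39;33;41m[48;2;37;29;38m🬎[38;2;39;33;41m[48;2;37;29;38m🬎[38;2;39;33;41m[48;2;37;29;38m🬎[38;2;39;33;41m[48;2;37;29;38m🬎[38;2;40;34;42m[48;2;130;130;130m🬂[38;2;40;34;42m[48;2;138;138;138m🬂[38;2;39;33;41m[48;2;37;29;38m🬎[38;2;39;33;41m[48;2;37;29;38m🬎[38;2;39;33;41m[48;2;37;29;38m🬎[38;2;39;33;41m[48;2;37;29;38m🬎[0m
[38;2;35;26;35m[48;2;33;22;32m🬎[38;2;35;26;35m[48;2;33;22;32m🬎[38;2;35;26;35m[48;2;33;22;32m🬎[38;2;35;26;35m[48;2;33;22;32m🬎[38;2;129;129;129m[48;2;34;23;33m🬨[38;2;132;132;132m[48;2;129;129;129m🬂[38;2;132;132;132m[48;2;35;26;35m🬲[38;2;35;26;35m[48;2;33;22;32m🬎[38;2;35;26;35m[48;2;33;22;32m🬎[38;2;35;26;35m[48;2;33;22;32m🬎[0m
[38;2;32;20;30m[48;2;29;16;27m🬂[38;2;32;20;30m[48;2;29;16;27m🬂[38;2;32;20;30m[48;2;29;16;27m🬂[38;2;32;20;30m[48;2;29;16;27m🬂[38;2;129;129;129m[48;2;31;21;29m🬁[38;2;129;129;129m[48;2;35;29;33m🬀[38;2;39;39;39m[48;2;30;16;27m🬄[38;2;32;20;30m[48;2;29;16;27m🬂[38;2;32;20;30m[48;2;29;16;27m🬂[38;2;32;20;30m[48;2;29;16;27m🬂[0m
[38;2;26;11;23m[48;2;25;8;20m🬎[38;2;26;11;23m[48;2;25;8;20m🬎[38;2;26;11;23m[48;2;25;8;20m🬎[38;2;26;11;23m[48;2;25;8;20m🬎[38;2;26;11;23m[48;2;25;8;20m🬎[38;2;26;11;23m[48;2;25;8;20m🬎[38;2;26;11;23m[48;2;25;8;20m🬎[38;2;26;11;23m[48;2;25;8;20m🬎[38;2;26;11;23m[48;2;25;8;20m🬎[38;2;26;11;23m[48;2;25;8;20m🬎[0m
</frame>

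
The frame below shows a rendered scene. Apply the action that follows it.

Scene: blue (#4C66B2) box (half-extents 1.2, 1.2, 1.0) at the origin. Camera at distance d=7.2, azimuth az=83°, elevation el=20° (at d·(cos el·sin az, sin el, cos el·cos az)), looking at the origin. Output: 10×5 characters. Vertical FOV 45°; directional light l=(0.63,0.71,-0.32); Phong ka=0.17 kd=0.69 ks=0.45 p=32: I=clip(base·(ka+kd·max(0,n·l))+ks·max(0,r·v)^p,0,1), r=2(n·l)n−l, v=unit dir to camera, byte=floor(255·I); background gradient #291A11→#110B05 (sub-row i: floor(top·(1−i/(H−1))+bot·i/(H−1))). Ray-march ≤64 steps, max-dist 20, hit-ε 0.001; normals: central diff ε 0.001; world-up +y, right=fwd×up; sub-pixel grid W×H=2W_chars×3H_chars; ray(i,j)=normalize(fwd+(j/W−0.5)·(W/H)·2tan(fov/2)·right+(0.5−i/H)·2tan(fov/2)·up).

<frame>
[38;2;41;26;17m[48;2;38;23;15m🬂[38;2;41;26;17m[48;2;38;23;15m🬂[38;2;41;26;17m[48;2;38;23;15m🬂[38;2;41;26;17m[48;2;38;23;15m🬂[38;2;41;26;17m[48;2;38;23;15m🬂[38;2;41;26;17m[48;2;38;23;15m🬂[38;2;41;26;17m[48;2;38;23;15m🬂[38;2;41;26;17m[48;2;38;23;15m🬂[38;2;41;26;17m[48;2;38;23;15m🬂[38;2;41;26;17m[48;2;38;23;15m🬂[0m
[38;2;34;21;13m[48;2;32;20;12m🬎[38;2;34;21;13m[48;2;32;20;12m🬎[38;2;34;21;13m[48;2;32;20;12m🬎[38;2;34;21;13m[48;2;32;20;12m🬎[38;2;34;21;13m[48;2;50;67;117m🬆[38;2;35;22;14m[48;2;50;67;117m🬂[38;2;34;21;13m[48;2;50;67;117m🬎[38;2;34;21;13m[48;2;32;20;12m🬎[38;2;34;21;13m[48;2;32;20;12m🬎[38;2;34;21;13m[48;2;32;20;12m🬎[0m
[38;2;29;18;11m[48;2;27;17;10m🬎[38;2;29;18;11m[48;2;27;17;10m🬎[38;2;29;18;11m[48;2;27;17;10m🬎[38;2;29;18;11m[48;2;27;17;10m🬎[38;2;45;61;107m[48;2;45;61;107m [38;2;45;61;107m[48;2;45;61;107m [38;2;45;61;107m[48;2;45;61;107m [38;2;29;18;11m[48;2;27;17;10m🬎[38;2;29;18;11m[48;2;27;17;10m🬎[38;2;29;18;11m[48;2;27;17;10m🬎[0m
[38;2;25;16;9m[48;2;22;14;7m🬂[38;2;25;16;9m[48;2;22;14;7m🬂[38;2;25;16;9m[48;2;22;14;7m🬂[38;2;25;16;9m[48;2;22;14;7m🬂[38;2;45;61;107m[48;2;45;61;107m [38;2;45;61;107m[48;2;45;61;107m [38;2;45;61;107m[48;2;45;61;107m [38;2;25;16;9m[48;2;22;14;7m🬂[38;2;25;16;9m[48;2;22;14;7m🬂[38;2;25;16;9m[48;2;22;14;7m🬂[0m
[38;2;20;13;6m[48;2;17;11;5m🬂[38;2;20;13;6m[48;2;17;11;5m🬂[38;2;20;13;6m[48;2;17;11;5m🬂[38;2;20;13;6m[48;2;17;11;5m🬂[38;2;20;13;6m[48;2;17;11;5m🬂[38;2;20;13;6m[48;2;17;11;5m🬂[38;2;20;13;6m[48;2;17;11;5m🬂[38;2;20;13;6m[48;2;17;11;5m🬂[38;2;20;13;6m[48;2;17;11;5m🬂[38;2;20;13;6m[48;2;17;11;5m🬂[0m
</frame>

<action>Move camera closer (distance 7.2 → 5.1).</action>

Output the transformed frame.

<frame>
[38;2;41;26;17m[48;2;38;23;15m🬂[38;2;41;26;17m[48;2;38;23;15m🬂[38;2;41;26;17m[48;2;38;23;15m🬂[38;2;41;26;17m[48;2;38;23;15m🬂[38;2;41;26;17m[48;2;38;23;15m🬂[38;2;41;26;17m[48;2;38;23;15m🬂[38;2;41;26;17m[48;2;38;23;15m🬂[38;2;41;26;17m[48;2;38;23;15m🬂[38;2;41;26;17m[48;2;38;23;15m🬂[38;2;41;26;17m[48;2;38;23;15m🬂[0m
[38;2;34;21;13m[48;2;32;20;12m🬎[38;2;34;21;13m[48;2;32;20;12m🬎[38;2;34;21;13m[48;2;32;20;12m🬎[38;2;35;22;14m[48;2;46;62;109m🬀[38;2;50;67;117m[48;2;45;61;107m🬂[38;2;50;67;117m[48;2;45;61;107m🬂[38;2;50;67;117m[48;2;45;61;107m🬂[38;2;35;22;14m[48;2;45;61;107m🬂[38;2;34;21;13m[48;2;32;20;12m🬎[38;2;34;21;13m[48;2;32;20;12m🬎[0m
[38;2;29;18;11m[48;2;27;17;10m🬎[38;2;29;18;11m[48;2;27;17;10m🬎[38;2;29;18;11m[48;2;27;17;10m🬎[38;2;45;61;107m[48;2;45;61;107m [38;2;45;61;107m[48;2;45;61;107m [38;2;45;61;107m[48;2;45;61;107m [38;2;45;61;107m[48;2;45;61;107m [38;2;45;61;107m[48;2;45;61;107m [38;2;29;18;11m[48;2;27;17;10m🬎[38;2;29;18;11m[48;2;27;17;10m🬎[0m
[38;2;25;16;9m[48;2;22;14;7m🬂[38;2;25;16;9m[48;2;22;14;7m🬂[38;2;25;16;9m[48;2;22;14;7m🬂[38;2;45;61;107m[48;2;22;14;7m🬨[38;2;45;61;107m[48;2;45;61;107m [38;2;45;61;107m[48;2;45;61;107m [38;2;45;61;107m[48;2;45;61;107m [38;2;45;61;107m[48;2;22;14;7m🬕[38;2;25;16;9m[48;2;22;14;7m🬂[38;2;25;16;9m[48;2;22;14;7m🬂[0m
[38;2;20;13;6m[48;2;17;11;5m🬂[38;2;20;13;6m[48;2;17;11;5m🬂[38;2;20;13;6m[48;2;17;11;5m🬂[38;2;45;61;107m[48;2;18;12;5m▐[38;2;45;61;107m[48;2;17;11;5m🬝[38;2;45;61;107m[48;2;17;11;5m🬎[38;2;45;61;107m[48;2;17;11;5m🬎[38;2;45;61;107m[48;2;18;11;5m🬄[38;2;20;13;6m[48;2;17;11;5m🬂[38;2;20;13;6m[48;2;17;11;5m🬂[0m
</frame>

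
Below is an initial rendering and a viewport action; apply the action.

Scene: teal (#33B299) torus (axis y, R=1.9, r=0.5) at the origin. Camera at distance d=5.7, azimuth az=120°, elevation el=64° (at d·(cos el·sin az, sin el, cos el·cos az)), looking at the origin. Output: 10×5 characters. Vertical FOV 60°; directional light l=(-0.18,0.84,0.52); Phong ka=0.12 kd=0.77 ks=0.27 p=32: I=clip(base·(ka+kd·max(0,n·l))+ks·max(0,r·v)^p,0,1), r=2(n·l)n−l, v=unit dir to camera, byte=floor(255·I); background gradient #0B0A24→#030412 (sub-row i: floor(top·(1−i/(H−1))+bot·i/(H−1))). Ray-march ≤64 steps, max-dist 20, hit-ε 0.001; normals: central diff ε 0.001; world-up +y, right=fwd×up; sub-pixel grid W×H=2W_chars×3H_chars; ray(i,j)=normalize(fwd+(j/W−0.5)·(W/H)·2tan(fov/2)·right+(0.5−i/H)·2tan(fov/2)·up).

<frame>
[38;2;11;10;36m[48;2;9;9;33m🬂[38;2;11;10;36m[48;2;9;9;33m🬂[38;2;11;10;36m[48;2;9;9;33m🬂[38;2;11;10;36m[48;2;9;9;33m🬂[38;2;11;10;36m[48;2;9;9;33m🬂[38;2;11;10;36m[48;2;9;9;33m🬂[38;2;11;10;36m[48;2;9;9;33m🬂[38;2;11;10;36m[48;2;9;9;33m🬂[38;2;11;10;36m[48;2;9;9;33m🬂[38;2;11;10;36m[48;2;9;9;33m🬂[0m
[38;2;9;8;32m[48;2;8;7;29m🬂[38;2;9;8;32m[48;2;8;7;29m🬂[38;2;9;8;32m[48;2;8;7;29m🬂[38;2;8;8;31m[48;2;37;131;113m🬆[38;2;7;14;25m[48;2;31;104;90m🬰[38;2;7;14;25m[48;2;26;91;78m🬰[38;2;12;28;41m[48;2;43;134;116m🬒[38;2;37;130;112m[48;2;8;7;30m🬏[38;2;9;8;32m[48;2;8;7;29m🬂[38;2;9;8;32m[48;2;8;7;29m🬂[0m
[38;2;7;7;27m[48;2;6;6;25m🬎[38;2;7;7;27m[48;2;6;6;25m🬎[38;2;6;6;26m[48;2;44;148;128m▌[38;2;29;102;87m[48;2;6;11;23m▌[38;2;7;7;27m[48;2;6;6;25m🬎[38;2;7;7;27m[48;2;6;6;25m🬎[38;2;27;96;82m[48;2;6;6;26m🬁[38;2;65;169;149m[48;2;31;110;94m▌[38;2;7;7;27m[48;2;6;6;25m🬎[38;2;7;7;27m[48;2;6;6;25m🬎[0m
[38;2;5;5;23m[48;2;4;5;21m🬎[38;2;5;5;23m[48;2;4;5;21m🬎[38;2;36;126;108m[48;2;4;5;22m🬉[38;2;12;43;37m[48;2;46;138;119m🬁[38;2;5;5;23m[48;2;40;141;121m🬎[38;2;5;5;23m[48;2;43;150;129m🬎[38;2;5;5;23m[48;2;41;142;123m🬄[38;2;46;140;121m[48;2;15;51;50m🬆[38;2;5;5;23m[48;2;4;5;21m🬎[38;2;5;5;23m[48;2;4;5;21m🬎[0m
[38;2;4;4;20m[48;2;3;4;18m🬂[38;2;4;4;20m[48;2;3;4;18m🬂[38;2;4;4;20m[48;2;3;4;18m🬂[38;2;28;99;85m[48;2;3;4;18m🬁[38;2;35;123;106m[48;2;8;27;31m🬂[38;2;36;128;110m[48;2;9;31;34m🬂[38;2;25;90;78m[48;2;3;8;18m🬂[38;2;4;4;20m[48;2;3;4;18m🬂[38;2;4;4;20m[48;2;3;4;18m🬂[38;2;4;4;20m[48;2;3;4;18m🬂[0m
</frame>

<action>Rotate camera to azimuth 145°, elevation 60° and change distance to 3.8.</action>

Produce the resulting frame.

<frame>
[38;2;11;10;36m[48;2;9;9;33m🬂[38;2;11;10;36m[48;2;9;9;33m🬂[38;2;11;10;36m[48;2;9;9;33m🬂[38;2;10;9;34m[48;2;44;156;134m🬝[38;2;10;9;35m[48;2;67;161;143m🬎[38;2;10;9;35m[48;2;82;170;152m🬎[38;2;10;9;35m[48;2;41;143;123m🬎[38;2;11;10;36m[48;2;9;9;33m🬂[38;2;11;10;36m[48;2;9;9;33m🬂[38;2;11;10;36m[48;2;9;9;33m🬂[0m
[38;2;9;8;32m[48;2;8;7;29m🬂[38;2;8;7;30m[48;2;40;142;122m🬝[38;2;15;43;50m[48;2;55;149;131m🬟[38;2;111;200;183m[48;2;13;46;39m🬀[38;2;15;55;47m[48;2;7;14;23m🬂[38;2;13;46;40m[48;2;7;14;23m🬂[38;2;26;89;77m[48;2;8;24;26m🬂[38;2;61;155;136m[48;2;23;82;70m🬊[38;2;8;8;31m[48;2;54;149;131m🬊[38;2;9;8;32m[48;2;8;7;29m🬂[0m
[38;2;7;7;27m[48;2;6;6;25m🬎[38;2;45;139;120m[48;2;104;197;178m🬕[38;2;29;102;88m[48;2;11;39;34m▌[38;2;6;21;18m[48;2;6;6;26m🬀[38;2;7;7;27m[48;2;6;6;25m🬎[38;2;7;7;27m[48;2;6;6;25m🬎[38;2;7;7;27m[48;2;6;6;25m🬎[38;2;21;77;66m[48;2;6;11;23m▐[38;2;40;133;115m[48;2;77;178;158m🬕[38;2;32;114;98m[48;2;6;6;26m▌[0m
[38;2;5;5;23m[48;2;4;5;21m🬎[38;2;103;201;181m[48;2;38;130;112m🬉[38;2;26;93;80m[48;2;51;148;129m🬊[38;2;29;102;87m[48;2;4;5;23m🬏[38;2;5;5;23m[48;2;4;5;21m🬎[38;2;5;5;23m[48;2;4;5;21m🬎[38;2;5;5;23m[48;2;4;5;21m🬎[38;2;5;5;23m[48;2;36;127;109m🬄[38;2;84;190;169m[48;2;43;145;125m🬑[38;2;33;117;101m[48;2;4;5;22m▌[0m
[38;2;4;4;20m[48;2;3;4;18m🬂[38;2;29;105;90m[48;2;11;36;38m🬨[38;2;64;165;145m[48;2;34;121;104m🬊[38;2;40;140;120m[48;2;83;188;167m🬙[38;2;4;4;20m[48;2;69;177;155m🬂[38;2;4;4;20m[48;2;61;171;150m🬂[38;2;4;4;20m[48;2;54;163;142m🬀[38;2;82;191;170m[48;2;40;140;120m🬅[38;2;38;131;113m[48;2;24;87;75m🬆[38;2;24;85;73m[48;2;5;12;22m🬀[0m
</frame>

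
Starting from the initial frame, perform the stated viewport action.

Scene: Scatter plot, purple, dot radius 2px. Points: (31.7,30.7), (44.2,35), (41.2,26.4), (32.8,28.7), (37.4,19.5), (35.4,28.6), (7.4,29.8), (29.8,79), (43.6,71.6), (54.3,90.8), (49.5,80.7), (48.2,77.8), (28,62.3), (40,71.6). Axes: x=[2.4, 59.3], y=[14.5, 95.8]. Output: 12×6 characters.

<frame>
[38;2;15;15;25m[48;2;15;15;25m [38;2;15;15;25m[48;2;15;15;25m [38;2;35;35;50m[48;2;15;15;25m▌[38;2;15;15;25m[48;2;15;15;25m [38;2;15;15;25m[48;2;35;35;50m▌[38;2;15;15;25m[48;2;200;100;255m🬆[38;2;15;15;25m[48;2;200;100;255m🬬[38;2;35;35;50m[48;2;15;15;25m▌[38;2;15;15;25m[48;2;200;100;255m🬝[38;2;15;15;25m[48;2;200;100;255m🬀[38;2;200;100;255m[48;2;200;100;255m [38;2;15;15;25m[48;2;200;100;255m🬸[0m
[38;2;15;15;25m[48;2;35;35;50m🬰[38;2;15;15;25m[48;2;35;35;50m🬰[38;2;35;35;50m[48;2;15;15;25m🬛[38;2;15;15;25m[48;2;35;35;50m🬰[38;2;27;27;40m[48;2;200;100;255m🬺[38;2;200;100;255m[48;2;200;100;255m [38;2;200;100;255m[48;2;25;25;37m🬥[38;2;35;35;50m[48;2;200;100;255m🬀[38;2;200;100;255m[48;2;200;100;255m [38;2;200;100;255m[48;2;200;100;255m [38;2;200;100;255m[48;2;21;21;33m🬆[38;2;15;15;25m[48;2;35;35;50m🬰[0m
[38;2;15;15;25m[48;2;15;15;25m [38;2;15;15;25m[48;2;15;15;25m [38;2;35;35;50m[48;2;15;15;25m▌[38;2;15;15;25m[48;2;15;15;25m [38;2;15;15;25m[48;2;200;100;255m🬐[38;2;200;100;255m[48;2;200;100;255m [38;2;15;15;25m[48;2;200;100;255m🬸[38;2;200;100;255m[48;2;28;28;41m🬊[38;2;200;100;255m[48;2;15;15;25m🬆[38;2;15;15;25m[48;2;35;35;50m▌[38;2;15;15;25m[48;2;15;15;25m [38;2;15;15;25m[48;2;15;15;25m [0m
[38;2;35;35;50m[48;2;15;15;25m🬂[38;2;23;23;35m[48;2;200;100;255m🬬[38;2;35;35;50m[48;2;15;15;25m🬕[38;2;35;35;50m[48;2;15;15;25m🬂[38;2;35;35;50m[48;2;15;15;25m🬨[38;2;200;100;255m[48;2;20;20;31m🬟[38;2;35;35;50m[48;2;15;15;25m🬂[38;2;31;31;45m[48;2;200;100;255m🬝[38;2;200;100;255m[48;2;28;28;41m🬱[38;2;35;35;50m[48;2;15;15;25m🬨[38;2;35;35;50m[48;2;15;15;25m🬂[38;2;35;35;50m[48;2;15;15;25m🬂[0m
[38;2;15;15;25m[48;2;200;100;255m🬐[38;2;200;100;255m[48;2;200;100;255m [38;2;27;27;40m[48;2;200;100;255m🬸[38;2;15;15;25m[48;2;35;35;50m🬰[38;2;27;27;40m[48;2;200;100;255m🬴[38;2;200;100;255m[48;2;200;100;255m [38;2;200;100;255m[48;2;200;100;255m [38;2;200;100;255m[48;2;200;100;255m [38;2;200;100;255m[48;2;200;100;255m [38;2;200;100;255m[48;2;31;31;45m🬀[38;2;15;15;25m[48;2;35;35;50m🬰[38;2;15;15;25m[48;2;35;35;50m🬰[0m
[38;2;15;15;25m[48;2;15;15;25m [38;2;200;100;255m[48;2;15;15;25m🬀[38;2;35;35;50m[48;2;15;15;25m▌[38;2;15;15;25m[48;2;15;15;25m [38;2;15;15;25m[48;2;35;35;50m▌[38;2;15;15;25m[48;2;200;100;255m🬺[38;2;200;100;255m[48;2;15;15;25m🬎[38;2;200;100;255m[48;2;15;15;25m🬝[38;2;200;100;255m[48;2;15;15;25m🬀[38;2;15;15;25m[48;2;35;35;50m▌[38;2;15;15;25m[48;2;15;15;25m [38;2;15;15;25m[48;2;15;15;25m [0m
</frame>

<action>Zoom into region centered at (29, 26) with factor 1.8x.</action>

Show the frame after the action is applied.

<frame>
[38;2;15;15;25m[48;2;15;15;25m [38;2;15;15;25m[48;2;15;15;25m [38;2;35;35;50m[48;2;15;15;25m▌[38;2;15;15;25m[48;2;15;15;25m [38;2;15;15;25m[48;2;35;35;50m▌[38;2;15;15;25m[48;2;15;15;25m [38;2;15;15;25m[48;2;15;15;25m [38;2;35;35;50m[48;2;15;15;25m▌[38;2;15;15;25m[48;2;15;15;25m [38;2;15;15;25m[48;2;35;35;50m▌[38;2;15;15;25m[48;2;15;15;25m [38;2;15;15;25m[48;2;15;15;25m [0m
[38;2;15;15;25m[48;2;35;35;50m🬰[38;2;15;15;25m[48;2;35;35;50m🬰[38;2;35;35;50m[48;2;15;15;25m🬛[38;2;15;15;25m[48;2;35;35;50m🬰[38;2;15;15;25m[48;2;35;35;50m🬐[38;2;15;15;25m[48;2;35;35;50m🬰[38;2;21;21;33m[48;2;200;100;255m🬆[38;2;27;27;40m[48;2;200;100;255m🬬[38;2;23;23;35m[48;2;200;100;255m🬬[38;2;15;15;25m[48;2;35;35;50m🬐[38;2;21;21;33m[48;2;200;100;255m🬆[38;2;200;100;255m[48;2;15;15;25m🬺[0m
[38;2;15;15;25m[48;2;15;15;25m [38;2;15;15;25m[48;2;15;15;25m [38;2;35;35;50m[48;2;15;15;25m▌[38;2;15;15;25m[48;2;15;15;25m [38;2;15;15;25m[48;2;35;35;50m▌[38;2;15;15;25m[48;2;200;100;255m🬺[38;2;200;100;255m[48;2;15;15;25m🬬[38;2;200;100;255m[48;2;200;100;255m [38;2;200;100;255m[48;2;200;100;255m [38;2;25;25;37m[48;2;200;100;255m🬂[38;2;200;100;255m[48;2;200;100;255m [38;2;200;100;255m[48;2;15;15;25m🬕[0m
[38;2;35;35;50m[48;2;15;15;25m🬂[38;2;35;35;50m[48;2;15;15;25m🬂[38;2;35;35;50m[48;2;15;15;25m🬕[38;2;35;35;50m[48;2;15;15;25m🬂[38;2;35;35;50m[48;2;15;15;25m🬨[38;2;35;35;50m[48;2;15;15;25m🬂[38;2;35;35;50m[48;2;15;15;25m🬂[38;2;200;100;255m[48;2;30;30;43m🬈[38;2;200;100;255m[48;2;200;100;255m [38;2;200;100;255m[48;2;35;35;50m🬝[38;2;200;100;255m[48;2;15;15;25m🬆[38;2;35;35;50m[48;2;15;15;25m🬂[0m
[38;2;15;15;25m[48;2;35;35;50m🬰[38;2;15;15;25m[48;2;35;35;50m🬰[38;2;35;35;50m[48;2;15;15;25m🬛[38;2;15;15;25m[48;2;35;35;50m🬰[38;2;15;15;25m[48;2;35;35;50m🬐[38;2;15;15;25m[48;2;35;35;50m🬰[38;2;15;15;25m[48;2;35;35;50m🬰[38;2;35;35;50m[48;2;15;15;25m🬛[38;2;23;23;35m[48;2;200;100;255m🬺[38;2;15;15;25m[48;2;35;35;50m🬐[38;2;15;15;25m[48;2;35;35;50m🬰[38;2;15;15;25m[48;2;35;35;50m🬰[0m
[38;2;15;15;25m[48;2;15;15;25m [38;2;15;15;25m[48;2;15;15;25m [38;2;35;35;50m[48;2;15;15;25m▌[38;2;15;15;25m[48;2;15;15;25m [38;2;15;15;25m[48;2;35;35;50m▌[38;2;15;15;25m[48;2;15;15;25m [38;2;15;15;25m[48;2;15;15;25m [38;2;35;35;50m[48;2;15;15;25m▌[38;2;15;15;25m[48;2;15;15;25m [38;2;15;15;25m[48;2;35;35;50m▌[38;2;15;15;25m[48;2;15;15;25m [38;2;15;15;25m[48;2;15;15;25m [0m
</frame>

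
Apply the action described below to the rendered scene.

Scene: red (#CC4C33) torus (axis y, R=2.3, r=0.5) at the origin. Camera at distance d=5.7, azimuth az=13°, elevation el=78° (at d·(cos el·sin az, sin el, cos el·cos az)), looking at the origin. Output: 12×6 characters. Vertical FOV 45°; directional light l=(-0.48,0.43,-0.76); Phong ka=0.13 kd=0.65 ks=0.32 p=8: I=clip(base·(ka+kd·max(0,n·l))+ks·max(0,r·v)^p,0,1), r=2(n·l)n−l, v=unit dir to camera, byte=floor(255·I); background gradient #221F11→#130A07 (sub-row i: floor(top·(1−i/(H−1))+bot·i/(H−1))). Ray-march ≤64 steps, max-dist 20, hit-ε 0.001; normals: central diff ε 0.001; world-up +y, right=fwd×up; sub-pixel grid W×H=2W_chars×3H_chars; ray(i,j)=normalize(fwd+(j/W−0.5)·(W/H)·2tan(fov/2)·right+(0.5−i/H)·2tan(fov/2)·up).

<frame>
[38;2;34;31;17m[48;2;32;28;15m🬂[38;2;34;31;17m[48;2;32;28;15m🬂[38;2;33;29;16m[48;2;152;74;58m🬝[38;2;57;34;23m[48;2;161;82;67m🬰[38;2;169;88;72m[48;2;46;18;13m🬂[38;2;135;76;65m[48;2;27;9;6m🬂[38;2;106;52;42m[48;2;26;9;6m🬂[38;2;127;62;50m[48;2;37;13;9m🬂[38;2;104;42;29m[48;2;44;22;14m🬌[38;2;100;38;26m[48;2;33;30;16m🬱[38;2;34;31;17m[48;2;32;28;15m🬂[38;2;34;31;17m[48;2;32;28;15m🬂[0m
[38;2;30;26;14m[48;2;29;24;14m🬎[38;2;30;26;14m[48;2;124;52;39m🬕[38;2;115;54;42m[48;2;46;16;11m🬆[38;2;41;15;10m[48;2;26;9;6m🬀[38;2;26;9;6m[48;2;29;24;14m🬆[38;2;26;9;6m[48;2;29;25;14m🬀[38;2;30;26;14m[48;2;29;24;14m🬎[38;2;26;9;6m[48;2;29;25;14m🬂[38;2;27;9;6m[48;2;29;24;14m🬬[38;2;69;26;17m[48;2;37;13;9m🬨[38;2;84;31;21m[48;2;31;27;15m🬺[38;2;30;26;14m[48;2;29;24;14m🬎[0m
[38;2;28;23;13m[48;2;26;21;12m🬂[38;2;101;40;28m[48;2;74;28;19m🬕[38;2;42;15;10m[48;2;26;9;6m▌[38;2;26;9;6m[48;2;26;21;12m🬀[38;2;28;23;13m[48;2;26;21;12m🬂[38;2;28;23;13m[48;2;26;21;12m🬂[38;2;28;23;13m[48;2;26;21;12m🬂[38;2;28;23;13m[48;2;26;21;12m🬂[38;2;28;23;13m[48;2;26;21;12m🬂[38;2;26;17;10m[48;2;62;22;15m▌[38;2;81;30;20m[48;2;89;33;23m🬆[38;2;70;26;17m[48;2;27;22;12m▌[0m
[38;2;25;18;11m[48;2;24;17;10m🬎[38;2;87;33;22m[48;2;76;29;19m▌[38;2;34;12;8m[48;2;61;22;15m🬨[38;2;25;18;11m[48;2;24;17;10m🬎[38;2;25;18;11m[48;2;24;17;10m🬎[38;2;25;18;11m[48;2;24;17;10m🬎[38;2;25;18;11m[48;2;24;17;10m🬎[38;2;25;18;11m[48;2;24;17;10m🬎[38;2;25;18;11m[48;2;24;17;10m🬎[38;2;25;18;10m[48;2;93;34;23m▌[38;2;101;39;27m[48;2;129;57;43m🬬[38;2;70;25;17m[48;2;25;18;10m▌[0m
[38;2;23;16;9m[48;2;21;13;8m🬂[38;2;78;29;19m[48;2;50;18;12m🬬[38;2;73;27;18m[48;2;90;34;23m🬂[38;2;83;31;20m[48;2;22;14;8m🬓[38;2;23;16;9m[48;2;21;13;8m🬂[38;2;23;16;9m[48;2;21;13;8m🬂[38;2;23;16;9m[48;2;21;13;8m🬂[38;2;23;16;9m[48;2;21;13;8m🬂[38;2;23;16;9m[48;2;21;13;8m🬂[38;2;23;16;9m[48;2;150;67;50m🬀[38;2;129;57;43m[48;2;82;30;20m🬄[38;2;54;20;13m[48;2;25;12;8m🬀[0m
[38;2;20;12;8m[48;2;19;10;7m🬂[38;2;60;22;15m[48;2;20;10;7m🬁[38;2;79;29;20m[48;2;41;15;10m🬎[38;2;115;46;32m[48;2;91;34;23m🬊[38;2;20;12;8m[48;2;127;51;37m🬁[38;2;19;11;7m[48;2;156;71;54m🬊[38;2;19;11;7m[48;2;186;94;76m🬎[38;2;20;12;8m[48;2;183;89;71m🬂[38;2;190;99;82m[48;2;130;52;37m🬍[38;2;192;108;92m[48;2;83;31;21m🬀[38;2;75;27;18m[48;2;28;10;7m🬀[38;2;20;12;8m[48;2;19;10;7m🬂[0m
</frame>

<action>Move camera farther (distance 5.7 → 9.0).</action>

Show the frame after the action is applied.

<frame>
[38;2;34;31;17m[48;2;32;28;15m🬂[38;2;34;31;17m[48;2;32;28;15m🬂[38;2;34;31;17m[48;2;32;28;15m🬂[38;2;34;31;17m[48;2;32;28;15m🬂[38;2;34;31;17m[48;2;32;28;15m🬂[38;2;34;31;17m[48;2;32;28;15m🬂[38;2;34;31;17m[48;2;32;28;15m🬂[38;2;34;31;17m[48;2;32;28;15m🬂[38;2;34;31;17m[48;2;32;28;15m🬂[38;2;34;31;17m[48;2;32;28;15m🬂[38;2;34;31;17m[48;2;32;28;15m🬂[38;2;34;31;17m[48;2;32;28;15m🬂[0m
[38;2;30;26;14m[48;2;29;24;14m🬎[38;2;30;26;14m[48;2;29;24;14m🬎[38;2;30;26;14m[48;2;29;24;14m🬎[38;2;30;26;14m[48;2;140;56;40m🬝[38;2;134;59;44m[48;2;40;23;14m🬋[38;2;169;82;66m[48;2;31;11;7m🬂[38;2;160;86;72m[48;2;26;9;6m🬂[38;2;115;45;31m[48;2;37;17;11m🬈[38;2;95;35;23m[48;2;30;26;14m🬱[38;2;30;26;14m[48;2;29;24;14m🬎[38;2;30;26;14m[48;2;29;24;14m🬎[38;2;30;26;14m[48;2;29;24;14m🬎[0m
[38;2;28;23;13m[48;2;26;21;12m🬂[38;2;28;23;13m[48;2;26;21;12m🬂[38;2;28;23;13m[48;2;26;21;12m🬂[38;2;40;19;12m[48;2;103;43;32m🬧[38;2;26;9;6m[48;2;26;21;12m🬆[38;2;28;23;13m[48;2;26;21;12m🬂[38;2;28;23;13m[48;2;26;21;12m🬂[38;2;26;21;12m[48;2;26;9;6m🬺[38;2;37;17;11m[48;2;83;31;21m▌[38;2;77;28;19m[48;2;27;22;12m🬓[38;2;28;23;13m[48;2;26;21;12m🬂[38;2;28;23;13m[48;2;26;21;12m🬂[0m
[38;2;25;18;11m[48;2;24;17;10m🬎[38;2;25;18;11m[48;2;24;17;10m🬎[38;2;25;18;11m[48;2;24;17;10m🬎[38;2;84;32;21m[48;2;57;21;14m🬲[38;2;56;21;14m[48;2;25;18;10m🬏[38;2;25;18;11m[48;2;24;17;10m🬎[38;2;25;18;11m[48;2;24;17;10m🬎[38;2;25;18;11m[48;2;24;17;10m🬎[38;2;25;18;11m[48;2;118;48;35m🬄[38;2;68;25;16m[48;2;25;18;10m▌[38;2;25;18;11m[48;2;24;17;10m🬎[38;2;25;18;11m[48;2;24;17;10m🬎[0m
[38;2;23;16;9m[48;2;21;13;8m🬂[38;2;23;16;9m[48;2;21;13;8m🬂[38;2;23;16;9m[48;2;21;13;8m🬂[38;2;67;24;16m[48;2;21;13;8m🬊[38;2;36;17;10m[48;2;98;37;26m🬑[38;2;22;15;9m[48;2;135;60;45m🬊[38;2;22;15;9m[48;2;196;110;93m🬎[38;2;43;21;12m[48;2;168;82;65m🬡[38;2;180;96;79m[48;2;54;21;14m🬀[38;2;26;9;6m[48;2;21;14;8m🬀[38;2;23;16;9m[48;2;21;13;8m🬂[38;2;23;16;9m[48;2;21;13;8m🬂[0m
[38;2;20;12;8m[48;2;19;10;7m🬂[38;2;20;12;8m[48;2;19;10;7m🬂[38;2;20;12;8m[48;2;19;10;7m🬂[38;2;20;12;8m[48;2;19;10;7m🬂[38;2;26;9;6m[48;2;19;10;7m🬁[38;2;52;19;13m[48;2;20;10;6m🬂[38;2;63;23;15m[48;2;22;9;6m🬂[38;2;35;13;8m[48;2;20;10;6m🬀[38;2;20;12;8m[48;2;19;10;7m🬂[38;2;20;12;8m[48;2;19;10;7m🬂[38;2;20;12;8m[48;2;19;10;7m🬂[38;2;20;12;8m[48;2;19;10;7m🬂[0m
</frame>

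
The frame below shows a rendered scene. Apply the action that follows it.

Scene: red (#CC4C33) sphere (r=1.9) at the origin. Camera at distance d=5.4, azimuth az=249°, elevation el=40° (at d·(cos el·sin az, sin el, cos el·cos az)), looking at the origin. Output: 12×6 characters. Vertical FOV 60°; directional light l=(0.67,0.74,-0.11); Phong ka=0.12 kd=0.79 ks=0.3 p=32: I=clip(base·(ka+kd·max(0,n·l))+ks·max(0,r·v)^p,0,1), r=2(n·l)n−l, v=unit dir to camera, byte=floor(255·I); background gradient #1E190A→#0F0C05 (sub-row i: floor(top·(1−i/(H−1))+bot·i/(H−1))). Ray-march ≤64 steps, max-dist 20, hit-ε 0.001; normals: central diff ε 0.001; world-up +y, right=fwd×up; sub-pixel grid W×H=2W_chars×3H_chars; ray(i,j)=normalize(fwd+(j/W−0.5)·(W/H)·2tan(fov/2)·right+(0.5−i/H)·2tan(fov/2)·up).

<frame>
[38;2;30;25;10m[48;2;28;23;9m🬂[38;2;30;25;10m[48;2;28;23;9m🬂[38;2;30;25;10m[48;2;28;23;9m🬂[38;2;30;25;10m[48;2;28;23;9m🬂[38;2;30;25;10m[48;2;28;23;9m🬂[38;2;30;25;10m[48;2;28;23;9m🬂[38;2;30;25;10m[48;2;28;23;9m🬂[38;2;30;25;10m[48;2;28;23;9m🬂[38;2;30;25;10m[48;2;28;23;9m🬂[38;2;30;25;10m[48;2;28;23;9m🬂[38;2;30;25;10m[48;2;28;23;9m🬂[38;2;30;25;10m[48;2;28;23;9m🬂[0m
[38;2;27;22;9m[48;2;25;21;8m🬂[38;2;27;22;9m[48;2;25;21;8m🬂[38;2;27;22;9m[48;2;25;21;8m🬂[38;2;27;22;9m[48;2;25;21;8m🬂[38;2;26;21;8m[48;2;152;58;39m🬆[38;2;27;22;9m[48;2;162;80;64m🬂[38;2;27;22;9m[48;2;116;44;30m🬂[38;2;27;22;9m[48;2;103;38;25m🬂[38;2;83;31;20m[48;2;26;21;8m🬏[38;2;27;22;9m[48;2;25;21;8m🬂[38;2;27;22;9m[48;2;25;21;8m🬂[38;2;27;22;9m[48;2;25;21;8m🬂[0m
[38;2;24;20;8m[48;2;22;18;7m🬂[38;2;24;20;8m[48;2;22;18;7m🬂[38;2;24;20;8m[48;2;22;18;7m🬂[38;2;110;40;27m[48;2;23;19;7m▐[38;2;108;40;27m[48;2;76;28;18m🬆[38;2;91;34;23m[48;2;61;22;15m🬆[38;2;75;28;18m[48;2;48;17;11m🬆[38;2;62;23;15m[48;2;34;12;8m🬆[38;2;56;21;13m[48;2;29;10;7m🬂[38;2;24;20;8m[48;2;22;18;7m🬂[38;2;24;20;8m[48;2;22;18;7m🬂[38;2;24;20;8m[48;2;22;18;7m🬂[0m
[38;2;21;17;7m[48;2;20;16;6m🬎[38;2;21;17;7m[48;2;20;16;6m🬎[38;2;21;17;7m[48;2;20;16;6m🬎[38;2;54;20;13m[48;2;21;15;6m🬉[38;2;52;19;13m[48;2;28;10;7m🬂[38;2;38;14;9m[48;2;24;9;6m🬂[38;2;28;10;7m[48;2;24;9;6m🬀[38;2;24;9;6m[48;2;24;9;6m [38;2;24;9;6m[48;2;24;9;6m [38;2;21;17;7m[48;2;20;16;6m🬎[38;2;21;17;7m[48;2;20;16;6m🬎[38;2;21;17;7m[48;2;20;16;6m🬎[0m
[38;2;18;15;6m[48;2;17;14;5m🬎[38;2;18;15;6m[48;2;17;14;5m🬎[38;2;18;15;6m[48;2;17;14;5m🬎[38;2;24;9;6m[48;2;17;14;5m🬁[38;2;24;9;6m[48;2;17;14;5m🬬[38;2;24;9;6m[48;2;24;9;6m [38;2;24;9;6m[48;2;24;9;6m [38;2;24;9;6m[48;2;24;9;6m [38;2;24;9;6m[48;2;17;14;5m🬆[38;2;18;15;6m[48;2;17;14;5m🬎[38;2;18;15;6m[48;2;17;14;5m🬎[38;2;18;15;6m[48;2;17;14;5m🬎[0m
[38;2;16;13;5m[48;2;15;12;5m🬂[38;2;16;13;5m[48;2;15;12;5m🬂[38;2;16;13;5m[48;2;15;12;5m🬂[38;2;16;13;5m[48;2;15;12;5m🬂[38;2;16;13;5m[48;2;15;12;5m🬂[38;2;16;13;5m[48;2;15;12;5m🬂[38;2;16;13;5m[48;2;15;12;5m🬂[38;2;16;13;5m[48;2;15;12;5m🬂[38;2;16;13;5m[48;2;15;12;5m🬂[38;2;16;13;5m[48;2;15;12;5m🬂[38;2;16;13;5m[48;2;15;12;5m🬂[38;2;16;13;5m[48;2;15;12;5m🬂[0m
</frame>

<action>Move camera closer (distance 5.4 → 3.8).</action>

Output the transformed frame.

<frame>
[38;2;30;25;10m[48;2;28;23;9m🬂[38;2;30;25;10m[48;2;28;23;9m🬂[38;2;30;25;10m[48;2;28;23;9m🬂[38;2;29;24;9m[48;2;139;52;35m🬝[38;2;30;25;10m[48;2;155;68;52m🬂[38;2;30;25;10m[48;2;156;79;64m🬂[38;2;124;48;33m[48;2;30;25;10m🬺[38;2;30;25;10m[48;2;106;39;26m🬂[38;2;101;37;25m[48;2;29;24;9m🬱[38;2;30;25;10m[48;2;28;23;9m🬂[38;2;30;25;10m[48;2;28;23;9m🬂[38;2;30;25;10m[48;2;28;23;9m🬂[0m
[38;2;27;22;9m[48;2;25;21;8m🬂[38;2;27;22;9m[48;2;25;21;8m🬂[38;2;26;21;8m[48;2;117;43;28m🬆[38;2;122;46;31m[48;2;98;37;25m🬆[38;2;153;85;71m[48;2;92;36;25m🬂[38;2;123;62;49m[48;2;80;30;20m🬂[38;2;91;35;23m[48;2;72;26;18m🬂[38;2;80;29;19m[48;2;62;23;15m🬆[38;2;73;27;18m[48;2;56;20;13m🬆[38;2;64;23;15m[48;2;40;18;10m🬌[38;2;42;15;10m[48;2;26;21;8m🬏[38;2;27;22;9m[48;2;25;21;8m🬂[0m
[38;2;24;20;8m[48;2;22;18;7m🬂[38;2;24;20;8m[48;2;22;18;7m🬂[38;2;93;34;23m[48;2;73;27;17m🬆[38;2;79;29;19m[48;2;62;23;15m🬆[38;2;69;25;16m[48;2;53;19;13m🬆[38;2;61;22;14m[48;2;46;17;11m🬆[38;2;53;19;13m[48;2;39;14;9m🬆[38;2;46;17;11m[48;2;31;11;7m🬆[38;2;42;15;10m[48;2;28;10;6m🬂[38;2;35;12;8m[48;2;24;9;6m🬂[38;2;23;19;7m[48;2;25;9;6m▐[38;2;24;20;8m[48;2;22;18;7m🬂[0m
[38;2;21;17;7m[48;2;20;16;6m🬎[38;2;73;27;18m[48;2;20;16;6m🬁[38;2;56;20;13m[48;2;39;14;9m🬆[38;2;46;17;11m[48;2;30;11;7m🬆[38;2;41;15;9m[48;2;27;10;6m🬂[38;2;33;12;8m[48;2;24;9;6m🬂[38;2;28;10;7m[48;2;24;9;6m🬀[38;2;24;9;6m[48;2;24;9;6m [38;2;24;9;6m[48;2;24;9;6m [38;2;24;9;6m[48;2;24;9;6m [38;2;24;9;6m[48;2;20;16;6m🬕[38;2;21;17;7m[48;2;20;16;6m🬎[0m
[38;2;18;15;6m[48;2;17;14;5m🬎[38;2;18;15;6m[48;2;17;14;5m🬎[38;2;24;9;6m[48;2;17;14;5m🬬[38;2;24;9;6m[48;2;24;9;6m [38;2;24;9;6m[48;2;24;9;6m [38;2;24;9;6m[48;2;24;9;6m [38;2;24;9;6m[48;2;24;9;6m [38;2;24;9;6m[48;2;24;9;6m [38;2;24;9;6m[48;2;24;9;6m [38;2;24;9;6m[48;2;24;9;6m [38;2;24;9;6m[48;2;17;14;5m🬄[38;2;18;15;6m[48;2;17;14;5m🬎[0m
[38;2;16;13;5m[48;2;15;12;5m🬂[38;2;16;13;5m[48;2;15;12;5m🬂[38;2;16;13;5m[48;2;15;12;5m🬂[38;2;24;9;6m[48;2;15;12;5m🬊[38;2;24;9;6m[48;2;24;9;6m [38;2;24;9;6m[48;2;24;9;6m [38;2;24;9;6m[48;2;24;9;6m [38;2;24;9;6m[48;2;24;9;6m [38;2;24;9;6m[48;2;15;12;5m🬝[38;2;24;9;6m[48;2;15;12;5m🬀[38;2;16;13;5m[48;2;15;12;5m🬂[38;2;16;13;5m[48;2;15;12;5m🬂[0m
</frame>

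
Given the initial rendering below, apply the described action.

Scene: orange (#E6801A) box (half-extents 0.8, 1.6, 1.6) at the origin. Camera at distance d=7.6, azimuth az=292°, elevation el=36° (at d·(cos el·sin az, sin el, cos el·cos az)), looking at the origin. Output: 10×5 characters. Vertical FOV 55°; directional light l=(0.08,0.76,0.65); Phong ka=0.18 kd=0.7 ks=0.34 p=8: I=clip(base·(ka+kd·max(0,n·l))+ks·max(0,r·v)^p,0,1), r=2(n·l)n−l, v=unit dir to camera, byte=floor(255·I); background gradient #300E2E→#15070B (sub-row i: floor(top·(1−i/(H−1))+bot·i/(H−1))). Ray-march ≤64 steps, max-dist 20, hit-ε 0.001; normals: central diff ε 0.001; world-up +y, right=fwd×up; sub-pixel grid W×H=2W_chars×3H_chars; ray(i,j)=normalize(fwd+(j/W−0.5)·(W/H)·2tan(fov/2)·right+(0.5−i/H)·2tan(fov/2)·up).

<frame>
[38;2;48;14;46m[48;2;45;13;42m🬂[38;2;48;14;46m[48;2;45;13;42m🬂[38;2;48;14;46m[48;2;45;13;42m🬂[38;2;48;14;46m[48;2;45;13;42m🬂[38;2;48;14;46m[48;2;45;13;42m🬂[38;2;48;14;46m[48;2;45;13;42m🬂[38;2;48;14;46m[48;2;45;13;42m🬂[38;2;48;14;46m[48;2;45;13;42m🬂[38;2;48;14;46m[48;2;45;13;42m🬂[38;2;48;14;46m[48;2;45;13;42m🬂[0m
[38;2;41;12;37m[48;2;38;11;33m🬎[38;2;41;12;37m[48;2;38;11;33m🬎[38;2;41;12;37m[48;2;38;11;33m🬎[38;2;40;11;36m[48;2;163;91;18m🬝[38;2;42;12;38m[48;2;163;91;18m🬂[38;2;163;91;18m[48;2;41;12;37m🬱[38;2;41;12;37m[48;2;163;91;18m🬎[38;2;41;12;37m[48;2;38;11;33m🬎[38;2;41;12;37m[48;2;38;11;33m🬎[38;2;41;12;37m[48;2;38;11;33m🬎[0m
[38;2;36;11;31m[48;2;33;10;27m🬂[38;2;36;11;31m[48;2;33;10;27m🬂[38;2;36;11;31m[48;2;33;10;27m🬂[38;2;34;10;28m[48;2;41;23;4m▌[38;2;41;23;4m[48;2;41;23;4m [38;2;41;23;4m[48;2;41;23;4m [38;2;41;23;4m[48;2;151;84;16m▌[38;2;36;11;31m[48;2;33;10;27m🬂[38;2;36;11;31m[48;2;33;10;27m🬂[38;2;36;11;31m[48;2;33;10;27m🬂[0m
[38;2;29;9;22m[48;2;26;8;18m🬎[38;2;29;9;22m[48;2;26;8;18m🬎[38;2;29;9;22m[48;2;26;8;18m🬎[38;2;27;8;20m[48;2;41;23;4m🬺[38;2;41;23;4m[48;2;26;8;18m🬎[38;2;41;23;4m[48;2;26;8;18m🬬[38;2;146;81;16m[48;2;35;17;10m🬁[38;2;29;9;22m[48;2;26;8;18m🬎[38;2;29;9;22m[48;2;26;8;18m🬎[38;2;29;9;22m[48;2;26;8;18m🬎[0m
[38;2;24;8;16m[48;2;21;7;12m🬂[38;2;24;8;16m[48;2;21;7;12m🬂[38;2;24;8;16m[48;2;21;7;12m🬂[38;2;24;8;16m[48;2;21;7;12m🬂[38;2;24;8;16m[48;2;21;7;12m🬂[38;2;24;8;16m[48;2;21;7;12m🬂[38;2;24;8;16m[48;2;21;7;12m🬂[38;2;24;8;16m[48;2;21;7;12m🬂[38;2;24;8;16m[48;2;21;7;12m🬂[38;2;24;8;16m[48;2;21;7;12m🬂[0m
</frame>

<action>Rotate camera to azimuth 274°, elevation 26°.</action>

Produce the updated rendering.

<frame>
[38;2;48;14;46m[48;2;45;13;42m🬂[38;2;48;14;46m[48;2;45;13;42m🬂[38;2;48;14;46m[48;2;45;13;42m🬂[38;2;48;14;46m[48;2;45;13;42m🬂[38;2;48;14;46m[48;2;45;13;42m🬂[38;2;48;14;46m[48;2;45;13;42m🬂[38;2;48;14;46m[48;2;45;13;42m🬂[38;2;48;14;46m[48;2;45;13;42m🬂[38;2;48;14;46m[48;2;45;13;42m🬂[38;2;48;14;46m[48;2;45;13;42m🬂[0m
[38;2;41;12;37m[48;2;38;11;33m🬎[38;2;41;12;37m[48;2;38;11;33m🬎[38;2;41;12;37m[48;2;38;11;33m🬎[38;2;40;11;36m[48;2;41;23;4m🬝[38;2;41;12;37m[48;2;41;23;4m🬎[38;2;41;12;37m[48;2;41;23;4m🬎[38;2;41;12;37m[48;2;163;91;18m🬎[38;2;41;12;37m[48;2;38;11;33m🬎[38;2;41;12;37m[48;2;38;11;33m🬎[38;2;41;12;37m[48;2;38;11;33m🬎[0m
[38;2;36;11;31m[48;2;33;10;27m🬂[38;2;36;11;31m[48;2;33;10;27m🬂[38;2;36;11;31m[48;2;33;10;27m🬂[38;2;34;10;28m[48;2;41;23;4m▌[38;2;41;23;4m[48;2;41;23;4m [38;2;41;23;4m[48;2;41;23;4m [38;2;41;23;4m[48;2;41;23;4m [38;2;36;11;31m[48;2;33;10;27m🬂[38;2;36;11;31m[48;2;33;10;27m🬂[38;2;36;11;31m[48;2;33;10;27m🬂[0m
[38;2;29;9;22m[48;2;26;8;18m🬎[38;2;29;9;22m[48;2;26;8;18m🬎[38;2;29;9;22m[48;2;26;8;18m🬎[38;2;27;8;20m[48;2;41;23;4m🬲[38;2;41;23;4m[48;2;26;8;18m🬎[38;2;41;23;4m[48;2;26;8;18m🬎[38;2;41;23;4m[48;2;26;8;18m🬎[38;2;29;9;22m[48;2;26;8;18m🬎[38;2;29;9;22m[48;2;26;8;18m🬎[38;2;29;9;22m[48;2;26;8;18m🬎[0m
[38;2;24;8;16m[48;2;21;7;12m🬂[38;2;24;8;16m[48;2;21;7;12m🬂[38;2;24;8;16m[48;2;21;7;12m🬂[38;2;24;8;16m[48;2;21;7;12m🬂[38;2;24;8;16m[48;2;21;7;12m🬂[38;2;24;8;16m[48;2;21;7;12m🬂[38;2;24;8;16m[48;2;21;7;12m🬂[38;2;24;8;16m[48;2;21;7;12m🬂[38;2;24;8;16m[48;2;21;7;12m🬂[38;2;24;8;16m[48;2;21;7;12m🬂[0m
</frame>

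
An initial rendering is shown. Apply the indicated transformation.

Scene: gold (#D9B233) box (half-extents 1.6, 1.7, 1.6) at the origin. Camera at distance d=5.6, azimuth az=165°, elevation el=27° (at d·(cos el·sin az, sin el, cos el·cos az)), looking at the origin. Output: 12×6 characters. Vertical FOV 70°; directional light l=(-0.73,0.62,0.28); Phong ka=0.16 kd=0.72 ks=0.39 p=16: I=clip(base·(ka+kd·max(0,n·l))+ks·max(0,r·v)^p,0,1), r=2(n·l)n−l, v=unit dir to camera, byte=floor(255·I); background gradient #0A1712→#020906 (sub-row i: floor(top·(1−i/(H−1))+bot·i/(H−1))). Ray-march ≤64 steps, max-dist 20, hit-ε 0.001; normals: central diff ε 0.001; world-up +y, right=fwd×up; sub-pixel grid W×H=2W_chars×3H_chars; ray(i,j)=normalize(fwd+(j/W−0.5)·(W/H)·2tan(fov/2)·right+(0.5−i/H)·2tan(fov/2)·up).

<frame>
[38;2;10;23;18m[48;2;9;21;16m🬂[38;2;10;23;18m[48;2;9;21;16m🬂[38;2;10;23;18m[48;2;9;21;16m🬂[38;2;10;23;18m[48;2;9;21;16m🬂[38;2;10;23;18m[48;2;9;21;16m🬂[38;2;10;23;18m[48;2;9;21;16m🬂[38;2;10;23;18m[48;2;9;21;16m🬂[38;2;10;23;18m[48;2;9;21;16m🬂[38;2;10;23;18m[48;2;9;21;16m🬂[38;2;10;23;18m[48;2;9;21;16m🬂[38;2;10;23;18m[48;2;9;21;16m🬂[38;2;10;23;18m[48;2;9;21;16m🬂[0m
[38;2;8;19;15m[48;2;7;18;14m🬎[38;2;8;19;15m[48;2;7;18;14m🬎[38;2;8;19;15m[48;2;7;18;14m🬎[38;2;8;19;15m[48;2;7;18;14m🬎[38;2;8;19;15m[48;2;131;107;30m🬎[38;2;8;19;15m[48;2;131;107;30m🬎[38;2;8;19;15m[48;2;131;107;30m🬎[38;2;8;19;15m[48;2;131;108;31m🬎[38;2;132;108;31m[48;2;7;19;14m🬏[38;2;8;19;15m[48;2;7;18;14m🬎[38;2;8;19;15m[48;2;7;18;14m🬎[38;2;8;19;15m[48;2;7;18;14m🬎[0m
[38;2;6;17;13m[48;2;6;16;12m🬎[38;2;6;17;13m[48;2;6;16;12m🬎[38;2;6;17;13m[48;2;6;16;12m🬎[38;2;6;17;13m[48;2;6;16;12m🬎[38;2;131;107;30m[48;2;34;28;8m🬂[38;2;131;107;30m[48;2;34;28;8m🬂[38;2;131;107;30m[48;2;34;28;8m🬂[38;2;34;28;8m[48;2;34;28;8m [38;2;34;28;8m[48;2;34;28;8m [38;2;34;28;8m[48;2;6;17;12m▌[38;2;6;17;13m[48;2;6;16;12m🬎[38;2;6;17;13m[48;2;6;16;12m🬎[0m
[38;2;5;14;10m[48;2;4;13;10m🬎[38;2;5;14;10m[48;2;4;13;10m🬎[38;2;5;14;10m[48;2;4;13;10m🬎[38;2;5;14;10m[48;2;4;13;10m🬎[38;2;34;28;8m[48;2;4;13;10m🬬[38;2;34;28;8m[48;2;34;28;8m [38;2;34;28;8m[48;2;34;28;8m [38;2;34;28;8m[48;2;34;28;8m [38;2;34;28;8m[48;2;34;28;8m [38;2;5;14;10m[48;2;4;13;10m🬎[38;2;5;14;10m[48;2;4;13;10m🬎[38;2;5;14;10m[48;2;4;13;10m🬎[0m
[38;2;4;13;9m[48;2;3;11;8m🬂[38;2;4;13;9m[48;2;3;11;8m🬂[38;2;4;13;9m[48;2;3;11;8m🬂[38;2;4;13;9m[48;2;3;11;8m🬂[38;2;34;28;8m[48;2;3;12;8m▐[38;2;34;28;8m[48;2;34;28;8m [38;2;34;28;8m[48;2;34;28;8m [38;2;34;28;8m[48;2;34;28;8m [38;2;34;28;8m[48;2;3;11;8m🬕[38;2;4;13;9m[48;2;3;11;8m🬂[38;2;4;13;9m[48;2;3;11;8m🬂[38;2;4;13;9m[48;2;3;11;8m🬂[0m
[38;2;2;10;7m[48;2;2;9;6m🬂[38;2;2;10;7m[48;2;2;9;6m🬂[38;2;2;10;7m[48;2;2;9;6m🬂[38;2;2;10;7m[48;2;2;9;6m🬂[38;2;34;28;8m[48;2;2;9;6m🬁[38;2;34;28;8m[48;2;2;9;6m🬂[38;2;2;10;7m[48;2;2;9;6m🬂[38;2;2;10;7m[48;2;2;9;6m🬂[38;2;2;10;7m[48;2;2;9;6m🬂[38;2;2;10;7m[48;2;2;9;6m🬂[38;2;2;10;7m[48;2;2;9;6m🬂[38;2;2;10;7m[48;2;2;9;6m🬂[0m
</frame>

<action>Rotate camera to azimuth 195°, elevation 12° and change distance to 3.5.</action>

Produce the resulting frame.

<frame>
[38;2;34;28;8m[48;2;37;31;10m🬬[38;2;34;28;8m[48;2;34;28;8m [38;2;34;28;8m[48;2;34;28;8m [38;2;34;28;8m[48;2;34;28;8m [38;2;34;28;8m[48;2;34;28;8m [38;2;34;28;8m[48;2;34;28;8m [38;2;34;28;8m[48;2;34;28;8m [38;2;34;28;8m[48;2;34;28;8m [38;2;34;28;8m[48;2;34;28;8m [38;2;34;28;8m[48;2;34;28;8m [38;2;34;28;8m[48;2;34;28;8m [38;2;70;59;24m[48;2;29;26;9m🬇[0m
[38;2;34;28;8m[48;2;7;19;14m▐[38;2;34;28;8m[48;2;34;28;8m [38;2;34;28;8m[48;2;34;28;8m [38;2;34;28;8m[48;2;34;28;8m [38;2;34;28;8m[48;2;34;28;8m [38;2;34;28;8m[48;2;34;28;8m [38;2;34;28;8m[48;2;34;28;8m [38;2;34;28;8m[48;2;34;28;8m [38;2;34;28;8m[48;2;34;28;8m [38;2;34;28;8m[48;2;34;28;8m [38;2;34;28;8m[48;2;34;28;8m [38;2;34;28;8m[48;2;7;19;14m▌[0m
[38;2;34;28;8m[48;2;6;16;12m🬉[38;2;34;28;8m[48;2;34;28;8m [38;2;34;28;8m[48;2;34;28;8m [38;2;34;28;8m[48;2;34;28;8m [38;2;34;28;8m[48;2;34;28;8m [38;2;34;28;8m[48;2;34;28;8m [38;2;34;28;8m[48;2;34;28;8m [38;2;34;28;8m[48;2;34;28;8m [38;2;34;28;8m[48;2;34;28;8m [38;2;34;28;8m[48;2;34;28;8m [38;2;34;28;8m[48;2;34;28;8m [38;2;34;28;8m[48;2;6;16;12m🬄[0m
[38;2;5;14;10m[48;2;4;13;10m🬎[38;2;34;28;8m[48;2;34;28;8m [38;2;34;28;8m[48;2;34;28;8m [38;2;34;28;8m[48;2;34;28;8m [38;2;34;28;8m[48;2;34;28;8m [38;2;34;28;8m[48;2;34;28;8m [38;2;34;28;8m[48;2;34;28;8m [38;2;34;28;8m[48;2;34;28;8m [38;2;34;28;8m[48;2;34;28;8m [38;2;34;28;8m[48;2;34;28;8m [38;2;34;28;8m[48;2;34;28;8m [38;2;5;14;10m[48;2;4;13;10m🬎[0m
[38;2;4;13;9m[48;2;3;11;8m🬂[38;2;34;28;8m[48;2;3;11;8m🬬[38;2;34;28;8m[48;2;34;28;8m [38;2;34;28;8m[48;2;34;28;8m [38;2;34;28;8m[48;2;34;28;8m [38;2;34;28;8m[48;2;34;28;8m [38;2;34;28;8m[48;2;34;28;8m [38;2;34;28;8m[48;2;34;28;8m [38;2;34;28;8m[48;2;34;28;8m [38;2;34;28;8m[48;2;34;28;8m [38;2;34;28;8m[48;2;3;11;8m🬝[38;2;4;13;9m[48;2;3;11;8m🬂[0m
[38;2;2;10;7m[48;2;2;9;6m🬂[38;2;34;28;8m[48;2;2;9;6m▐[38;2;34;28;8m[48;2;34;28;8m [38;2;34;28;8m[48;2;34;28;8m [38;2;34;28;8m[48;2;34;28;8m [38;2;34;28;8m[48;2;34;28;8m [38;2;34;28;8m[48;2;34;28;8m [38;2;34;28;8m[48;2;34;28;8m [38;2;34;28;8m[48;2;34;28;8m [38;2;34;28;8m[48;2;34;28;8m [38;2;34;28;8m[48;2;2;9;6m▌[38;2;2;10;7m[48;2;2;9;6m🬂[0m
</frame>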